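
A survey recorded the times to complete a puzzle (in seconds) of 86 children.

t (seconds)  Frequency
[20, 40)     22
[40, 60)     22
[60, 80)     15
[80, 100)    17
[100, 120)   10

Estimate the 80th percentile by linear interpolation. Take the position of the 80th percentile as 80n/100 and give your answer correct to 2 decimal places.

Cumulative frequencies: 22, 44, 59, 76, 86
n = 86; position = 80n/100 = 68.8.
This falls in the class [80, 100): L = 80, F = 59, f = 17, h = 20.
80th percentile ≈ 80 + ((68.8 − 59) / 17) × 20 = 91.5294

91.53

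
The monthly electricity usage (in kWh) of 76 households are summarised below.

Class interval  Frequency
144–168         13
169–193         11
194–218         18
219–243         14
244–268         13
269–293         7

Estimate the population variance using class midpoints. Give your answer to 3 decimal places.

1516.620

Midpoints: 156, 181, 206, 231, 256, 281
n = 76, Σfm = 16256, mean = 213.8947
Σfm² = 3592336
Σf(m − x̄)² = Σfm² − (Σfm)²/n = 3592336 − 16256²/76 = 115263.1579
Population variance = 115263.1579 / 76 = 1516.6205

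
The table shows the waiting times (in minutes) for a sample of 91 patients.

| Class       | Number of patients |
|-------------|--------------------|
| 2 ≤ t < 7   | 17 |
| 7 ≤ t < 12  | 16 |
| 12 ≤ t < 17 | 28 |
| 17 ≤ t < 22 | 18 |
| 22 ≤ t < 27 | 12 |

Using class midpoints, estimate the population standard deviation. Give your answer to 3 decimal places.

Midpoints: 4.5, 9.5, 14.5, 19.5, 24.5
n = 91, Σfm = 1279.5, mean = 14.0604
Σfm² = 21722.75
Σf(m − x̄)² = Σfm² − (Σfm)²/n = 21722.75 − 1279.5²/91 = 3732.4176
Population variance = 3732.4176 / 91 = 41.0156
Standard deviation = √41.0156 = 6.4043

6.404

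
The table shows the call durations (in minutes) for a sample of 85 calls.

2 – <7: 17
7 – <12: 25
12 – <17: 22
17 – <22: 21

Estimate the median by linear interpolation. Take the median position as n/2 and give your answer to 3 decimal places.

Cumulative frequencies: 17, 42, 64, 85
n = 85; position = n/2 = 42.5.
This falls in the class 12 – <17: L = 12, F = 42, f = 22, h = 5.
Median ≈ 12 + ((42.5 − 42) / 22) × 5 = 12.1136

12.114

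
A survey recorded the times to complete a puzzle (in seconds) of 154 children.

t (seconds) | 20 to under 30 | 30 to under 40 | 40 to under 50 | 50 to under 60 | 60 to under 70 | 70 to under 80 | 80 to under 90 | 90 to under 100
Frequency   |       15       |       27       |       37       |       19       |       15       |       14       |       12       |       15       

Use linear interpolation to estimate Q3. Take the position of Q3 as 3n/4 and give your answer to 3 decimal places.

71.786

Cumulative frequencies: 15, 42, 79, 98, 113, 127, 139, 154
n = 154; position = 3n/4 = 115.5.
This falls in the class 70 to under 80: L = 70, F = 113, f = 14, h = 10.
Upper quartile ≈ 70 + ((115.5 − 113) / 14) × 10 = 71.7857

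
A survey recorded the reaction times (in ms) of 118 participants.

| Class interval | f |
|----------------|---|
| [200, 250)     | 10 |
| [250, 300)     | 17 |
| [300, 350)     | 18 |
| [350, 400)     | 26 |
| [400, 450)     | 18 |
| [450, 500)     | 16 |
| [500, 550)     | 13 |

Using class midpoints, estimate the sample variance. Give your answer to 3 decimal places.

Midpoints: 225, 275, 325, 375, 425, 475, 525
n = 118, Σfm = 44600, mean = 377.9661
Σfm² = 17793750
Σf(m − x̄)² = Σfm² − (Σfm)²/n = 17793750 − 44600²/118 = 936461.8644
Sample variance = 936461.8644 / 117 = 8003.9476

8003.948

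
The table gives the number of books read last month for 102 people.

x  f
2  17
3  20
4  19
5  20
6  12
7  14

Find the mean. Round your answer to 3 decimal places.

4.314

Values: 2, 3, 4, 5, 6, 7
Σfx = 17×2 + 20×3 + 19×4 + 20×5 + 12×6 + 14×7 = 440
n = Σf = 102
Mean = 440 / 102 = 4.3137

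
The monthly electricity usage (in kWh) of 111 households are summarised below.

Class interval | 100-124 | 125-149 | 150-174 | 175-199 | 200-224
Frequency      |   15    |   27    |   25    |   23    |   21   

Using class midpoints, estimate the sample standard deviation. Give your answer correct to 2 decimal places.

Midpoints: 112, 137, 162, 187, 212
n = 111, Σfm = 18182, mean = 163.8018
Σfm² = 3099134
Σf(m − x̄)² = Σfm² − (Σfm)²/n = 3099134 − 18182²/111 = 120889.6396
Sample variance = 120889.6396 / 110 = 1098.9967
Standard deviation = √1098.9967 = 33.1511

33.15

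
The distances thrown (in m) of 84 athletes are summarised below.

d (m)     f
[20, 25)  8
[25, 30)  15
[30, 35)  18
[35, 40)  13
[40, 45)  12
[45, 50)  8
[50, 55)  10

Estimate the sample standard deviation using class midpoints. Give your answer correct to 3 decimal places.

Midpoints: 22.5, 27.5, 32.5, 37.5, 42.5, 47.5, 52.5
n = 84, Σfm = 3080, mean = 36.6667
Σfm² = 119975
Σf(m − x̄)² = Σfm² − (Σfm)²/n = 119975 − 3080²/84 = 7041.6667
Sample variance = 7041.6667 / 83 = 84.8394
Standard deviation = √84.8394 = 9.2108

9.211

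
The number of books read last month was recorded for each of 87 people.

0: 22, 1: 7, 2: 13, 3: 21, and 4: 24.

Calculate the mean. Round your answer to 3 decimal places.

Values: 0, 1, 2, 3, 4
Σfx = 22×0 + 7×1 + 13×2 + 21×3 + 24×4 = 192
n = Σf = 87
Mean = 192 / 87 = 2.2069

2.207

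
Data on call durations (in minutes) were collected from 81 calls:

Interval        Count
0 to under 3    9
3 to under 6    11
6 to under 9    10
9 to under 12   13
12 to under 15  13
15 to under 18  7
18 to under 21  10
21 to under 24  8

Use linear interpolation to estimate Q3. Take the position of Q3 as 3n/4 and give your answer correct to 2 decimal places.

17.04

Cumulative frequencies: 9, 20, 30, 43, 56, 63, 73, 81
n = 81; position = 3n/4 = 60.75.
This falls in the class 15 to under 18: L = 15, F = 56, f = 7, h = 3.
Upper quartile ≈ 15 + ((60.75 − 56) / 7) × 3 = 17.0357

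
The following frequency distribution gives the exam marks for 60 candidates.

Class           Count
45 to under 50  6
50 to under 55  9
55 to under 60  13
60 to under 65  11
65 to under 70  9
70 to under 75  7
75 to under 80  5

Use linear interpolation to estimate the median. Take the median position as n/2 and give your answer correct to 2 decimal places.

Cumulative frequencies: 6, 15, 28, 39, 48, 55, 60
n = 60; position = n/2 = 30.
This falls in the class 60 to under 65: L = 60, F = 28, f = 11, h = 5.
Median ≈ 60 + ((30 − 28) / 11) × 5 = 60.9091

60.91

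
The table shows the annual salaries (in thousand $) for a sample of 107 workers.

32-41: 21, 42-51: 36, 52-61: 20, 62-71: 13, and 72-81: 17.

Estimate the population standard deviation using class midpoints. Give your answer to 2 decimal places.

13.40

Midpoints: 36.5, 46.5, 56.5, 66.5, 76.5
n = 107, Σfm = 5735.5, mean = 53.6028
Σfm² = 326640.75
Σf(m − x̄)² = Σfm² − (Σfm)²/n = 326640.75 − 5735.5²/107 = 19201.8692
Population variance = 19201.8692 / 107 = 179.4567
Standard deviation = √179.4567 = 13.3961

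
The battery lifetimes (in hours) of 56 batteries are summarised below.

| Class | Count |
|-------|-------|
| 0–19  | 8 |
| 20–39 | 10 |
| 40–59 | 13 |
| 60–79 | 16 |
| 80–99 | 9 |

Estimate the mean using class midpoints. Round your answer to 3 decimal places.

Midpoints: 9.5, 29.5, 49.5, 69.5, 89.5
Σfm = 8×9.5 + 10×29.5 + 13×49.5 + 16×69.5 + 9×89.5 = 2932
n = Σf = 56
Mean = 2932 / 56 = 52.3571

52.357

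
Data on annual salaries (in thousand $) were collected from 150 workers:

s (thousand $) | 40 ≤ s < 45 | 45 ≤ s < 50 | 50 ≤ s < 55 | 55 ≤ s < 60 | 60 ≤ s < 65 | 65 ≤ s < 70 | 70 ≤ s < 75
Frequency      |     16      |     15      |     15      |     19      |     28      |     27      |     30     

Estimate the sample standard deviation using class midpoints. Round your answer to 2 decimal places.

9.89

Midpoints: 42.5, 47.5, 52.5, 57.5, 62.5, 67.5, 72.5
n = 150, Σfm = 9020, mean = 60.1333
Σfm² = 556987.5
Σf(m − x̄)² = Σfm² − (Σfm)²/n = 556987.5 − 9020²/150 = 14584.8333
Sample variance = 14584.8333 / 149 = 97.8848
Standard deviation = √97.8848 = 9.8937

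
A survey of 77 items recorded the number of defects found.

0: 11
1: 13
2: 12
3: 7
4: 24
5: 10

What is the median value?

Cumulative frequencies: 11, 24, 36, 43, 67, 77
n = 77, so the median is the value in position (n+1)/2 = 39.
Position 39 falls at value 3.

3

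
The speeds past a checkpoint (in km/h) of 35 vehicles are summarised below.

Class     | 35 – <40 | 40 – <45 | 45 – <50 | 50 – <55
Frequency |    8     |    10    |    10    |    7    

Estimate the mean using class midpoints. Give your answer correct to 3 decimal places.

44.786

Midpoints: 37.5, 42.5, 47.5, 52.5
Σfm = 8×37.5 + 10×42.5 + 10×47.5 + 7×52.5 = 1567.5
n = Σf = 35
Mean = 1567.5 / 35 = 44.7857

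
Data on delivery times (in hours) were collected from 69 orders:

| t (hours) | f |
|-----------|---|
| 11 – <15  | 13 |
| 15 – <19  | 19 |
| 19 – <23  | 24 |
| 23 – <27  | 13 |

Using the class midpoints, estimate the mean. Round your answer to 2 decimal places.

19.14

Midpoints: 13, 17, 21, 25
Σfm = 13×13 + 19×17 + 24×21 + 13×25 = 1321
n = Σf = 69
Mean = 1321 / 69 = 19.1449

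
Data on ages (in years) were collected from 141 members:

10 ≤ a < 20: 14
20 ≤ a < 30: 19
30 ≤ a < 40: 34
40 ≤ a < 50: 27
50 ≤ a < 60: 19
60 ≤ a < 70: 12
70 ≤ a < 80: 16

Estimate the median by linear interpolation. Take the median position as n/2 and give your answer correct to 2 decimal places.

Cumulative frequencies: 14, 33, 67, 94, 113, 125, 141
n = 141; position = n/2 = 70.5.
This falls in the class 40 ≤ a < 50: L = 40, F = 67, f = 27, h = 10.
Median ≈ 40 + ((70.5 − 67) / 27) × 10 = 41.2963

41.30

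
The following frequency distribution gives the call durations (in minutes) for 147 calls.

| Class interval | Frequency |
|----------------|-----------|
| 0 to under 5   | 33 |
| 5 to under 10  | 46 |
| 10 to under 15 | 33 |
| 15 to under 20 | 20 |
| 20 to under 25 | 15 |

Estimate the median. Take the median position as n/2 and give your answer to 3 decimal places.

Cumulative frequencies: 33, 79, 112, 132, 147
n = 147; position = n/2 = 73.5.
This falls in the class 5 to under 10: L = 5, F = 33, f = 46, h = 5.
Median ≈ 5 + ((73.5 − 33) / 46) × 5 = 9.4022

9.402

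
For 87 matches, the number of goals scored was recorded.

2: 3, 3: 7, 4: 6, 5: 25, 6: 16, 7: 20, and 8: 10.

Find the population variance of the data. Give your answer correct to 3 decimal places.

Values: 2, 3, 4, 5, 6, 7, 8
n = 87, Σfx = 492, mean = 5.6552
Σfx² = 2992
Σf(x − x̄)² = Σfx² − (Σfx)²/n = 2992 − 492²/87 = 209.6552
Population variance = 209.6552 / 87 = 2.4098

2.410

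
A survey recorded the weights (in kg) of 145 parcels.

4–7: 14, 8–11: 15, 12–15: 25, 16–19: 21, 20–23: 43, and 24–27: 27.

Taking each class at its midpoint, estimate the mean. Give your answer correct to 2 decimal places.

Midpoints: 5.5, 9.5, 13.5, 17.5, 21.5, 25.5
Σfm = 14×5.5 + 15×9.5 + 25×13.5 + 21×17.5 + 43×21.5 + 27×25.5 = 2537.5
n = Σf = 145
Mean = 2537.5 / 145 = 17.5000

17.50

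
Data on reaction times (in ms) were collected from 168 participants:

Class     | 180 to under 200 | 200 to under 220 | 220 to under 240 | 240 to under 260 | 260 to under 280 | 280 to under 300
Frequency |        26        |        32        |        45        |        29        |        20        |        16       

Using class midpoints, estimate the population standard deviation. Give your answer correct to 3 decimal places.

30.179

Midpoints: 190, 210, 230, 250, 270, 290
n = 168, Σfm = 39300, mean = 233.9286
Σfm² = 9346400
Σf(m − x̄)² = Σfm² − (Σfm)²/n = 9346400 − 39300²/168 = 153007.1429
Population variance = 153007.1429 / 168 = 910.7568
Standard deviation = √910.7568 = 30.1787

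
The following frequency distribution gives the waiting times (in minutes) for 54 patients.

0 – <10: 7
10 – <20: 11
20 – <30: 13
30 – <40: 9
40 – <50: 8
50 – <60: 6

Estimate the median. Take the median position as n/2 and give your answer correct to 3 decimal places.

Cumulative frequencies: 7, 18, 31, 40, 48, 54
n = 54; position = n/2 = 27.
This falls in the class 20 – <30: L = 20, F = 18, f = 13, h = 10.
Median ≈ 20 + ((27 − 18) / 13) × 10 = 26.9231

26.923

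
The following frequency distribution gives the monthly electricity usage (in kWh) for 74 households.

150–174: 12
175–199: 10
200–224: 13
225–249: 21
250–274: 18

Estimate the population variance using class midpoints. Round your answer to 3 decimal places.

1214.961

Midpoints: 162, 187, 212, 237, 262
n = 74, Σfm = 16263, mean = 219.7703
Σfm² = 3664031
Σf(m − x̄)² = Σfm² − (Σfm)²/n = 3664031 − 16263²/74 = 89907.0946
Population variance = 89907.0946 / 74 = 1214.9607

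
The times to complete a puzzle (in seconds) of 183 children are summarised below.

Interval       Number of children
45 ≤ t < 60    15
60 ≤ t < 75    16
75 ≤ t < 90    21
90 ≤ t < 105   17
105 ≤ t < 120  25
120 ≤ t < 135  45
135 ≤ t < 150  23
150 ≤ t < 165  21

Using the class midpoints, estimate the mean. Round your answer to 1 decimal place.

Midpoints: 52.5, 67.5, 82.5, 97.5, 112.5, 127.5, 142.5, 157.5
Σfm = 15×52.5 + 16×67.5 + 21×82.5 + 17×97.5 + 25×112.5 + 45×127.5 + 23×142.5 + 21×157.5 = 20392.5
n = Σf = 183
Mean = 20392.5 / 183 = 111.4344

111.4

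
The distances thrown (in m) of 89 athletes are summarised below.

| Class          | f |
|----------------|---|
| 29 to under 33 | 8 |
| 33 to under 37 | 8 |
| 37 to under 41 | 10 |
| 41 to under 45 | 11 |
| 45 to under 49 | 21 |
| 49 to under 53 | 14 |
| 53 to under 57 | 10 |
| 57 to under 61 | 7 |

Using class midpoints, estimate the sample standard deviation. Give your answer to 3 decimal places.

Midpoints: 31, 35, 39, 43, 47, 51, 55, 59
n = 89, Σfm = 4055, mean = 45.5618
Σfm² = 190457
Σf(m − x̄)² = Σfm² − (Σfm)²/n = 190457 − 4055²/89 = 5703.9101
Sample variance = 5703.9101 / 88 = 64.8172
Standard deviation = √64.8172 = 8.0509

8.051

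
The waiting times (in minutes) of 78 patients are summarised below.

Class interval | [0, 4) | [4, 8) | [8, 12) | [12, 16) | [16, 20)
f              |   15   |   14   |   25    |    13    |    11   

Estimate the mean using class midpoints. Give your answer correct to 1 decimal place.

9.5

Midpoints: 2, 6, 10, 14, 18
Σfm = 15×2 + 14×6 + 25×10 + 13×14 + 11×18 = 744
n = Σf = 78
Mean = 744 / 78 = 9.5385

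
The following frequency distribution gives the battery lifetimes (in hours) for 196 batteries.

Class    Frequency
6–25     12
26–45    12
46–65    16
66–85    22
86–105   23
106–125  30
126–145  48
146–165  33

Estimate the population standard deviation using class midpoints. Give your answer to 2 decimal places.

42.05

Midpoints: 15.5, 35.5, 55.5, 75.5, 95.5, 115.5, 135.5, 155.5
n = 196, Σfm = 20458, mean = 104.3776
Σfm² = 2481909
Σf(m − x̄)² = Σfm² − (Σfm)²/n = 2481909 − 20458²/196 = 346553.0612
Population variance = 346553.0612 / 196 = 1768.1279
Standard deviation = √1768.1279 = 42.0491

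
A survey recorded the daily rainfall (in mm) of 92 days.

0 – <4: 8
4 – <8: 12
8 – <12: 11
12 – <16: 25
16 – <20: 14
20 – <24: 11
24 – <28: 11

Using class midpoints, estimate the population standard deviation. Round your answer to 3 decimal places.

7.064

Midpoints: 2, 6, 10, 14, 18, 22, 26
n = 92, Σfm = 1328, mean = 14.4348
Σfm² = 23760
Σf(m − x̄)² = Σfm² − (Σfm)²/n = 23760 − 1328²/92 = 4590.6087
Population variance = 4590.6087 / 92 = 49.8979
Standard deviation = √49.8979 = 7.0638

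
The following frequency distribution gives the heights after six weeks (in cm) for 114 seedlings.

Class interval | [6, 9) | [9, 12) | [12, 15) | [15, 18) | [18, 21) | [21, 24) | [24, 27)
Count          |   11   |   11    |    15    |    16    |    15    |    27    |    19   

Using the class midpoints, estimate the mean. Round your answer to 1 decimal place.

18.0

Midpoints: 7.5, 10.5, 13.5, 16.5, 19.5, 22.5, 25.5
Σfm = 11×7.5 + 11×10.5 + 15×13.5 + 16×16.5 + 15×19.5 + 27×22.5 + 19×25.5 = 2049
n = Σf = 114
Mean = 2049 / 114 = 17.9737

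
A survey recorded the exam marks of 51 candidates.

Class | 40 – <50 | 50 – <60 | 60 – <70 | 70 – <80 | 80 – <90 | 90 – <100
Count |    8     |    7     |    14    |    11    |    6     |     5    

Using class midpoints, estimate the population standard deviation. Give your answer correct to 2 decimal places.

Midpoints: 45, 55, 65, 75, 85, 95
n = 51, Σfm = 3465, mean = 67.9412
Σfm² = 246875
Σf(m − x̄)² = Σfm² − (Σfm)²/n = 246875 − 3465²/51 = 11458.8235
Population variance = 11458.8235 / 51 = 224.6828
Standard deviation = √224.6828 = 14.9894

14.99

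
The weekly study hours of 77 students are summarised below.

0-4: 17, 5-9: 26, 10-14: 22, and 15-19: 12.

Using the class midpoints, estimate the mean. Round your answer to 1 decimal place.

Midpoints: 2, 7, 12, 17
Σfm = 17×2 + 26×7 + 22×12 + 12×17 = 684
n = Σf = 77
Mean = 684 / 77 = 8.8831

8.9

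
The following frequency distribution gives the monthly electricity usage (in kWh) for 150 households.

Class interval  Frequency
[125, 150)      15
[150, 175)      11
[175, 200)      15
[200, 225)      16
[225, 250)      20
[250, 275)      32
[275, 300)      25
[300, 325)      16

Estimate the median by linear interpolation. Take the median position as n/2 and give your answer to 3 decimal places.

Cumulative frequencies: 15, 26, 41, 57, 77, 109, 134, 150
n = 150; position = n/2 = 75.
This falls in the class [225, 250): L = 225, F = 57, f = 20, h = 25.
Median ≈ 225 + ((75 − 57) / 20) × 25 = 247.5000

247.500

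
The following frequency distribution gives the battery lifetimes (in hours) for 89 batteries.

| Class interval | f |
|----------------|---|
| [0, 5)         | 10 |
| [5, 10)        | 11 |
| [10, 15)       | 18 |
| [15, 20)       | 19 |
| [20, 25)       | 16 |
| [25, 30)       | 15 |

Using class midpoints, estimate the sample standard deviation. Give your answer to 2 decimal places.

7.93

Midpoints: 2.5, 7.5, 12.5, 17.5, 22.5, 27.5
n = 89, Σfm = 1437.5, mean = 16.1517
Σfm² = 28756.25
Σf(m − x̄)² = Σfm² − (Σfm)²/n = 28756.25 − 1437.5²/89 = 5538.2022
Sample variance = 5538.2022 / 88 = 62.9341
Standard deviation = √62.9341 = 7.9331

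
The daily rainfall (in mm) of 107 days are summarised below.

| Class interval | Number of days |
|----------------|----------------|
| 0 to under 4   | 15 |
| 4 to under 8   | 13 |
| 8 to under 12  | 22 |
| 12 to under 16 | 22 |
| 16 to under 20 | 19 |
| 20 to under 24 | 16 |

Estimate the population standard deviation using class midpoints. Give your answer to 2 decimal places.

6.42

Midpoints: 2, 6, 10, 14, 18, 22
n = 107, Σfm = 1330, mean = 12.4299
Σfm² = 20940
Σf(m − x̄)² = Σfm² − (Σfm)²/n = 20940 − 1330²/107 = 4408.2243
Population variance = 4408.2243 / 107 = 41.1984
Standard deviation = √41.1984 = 6.4186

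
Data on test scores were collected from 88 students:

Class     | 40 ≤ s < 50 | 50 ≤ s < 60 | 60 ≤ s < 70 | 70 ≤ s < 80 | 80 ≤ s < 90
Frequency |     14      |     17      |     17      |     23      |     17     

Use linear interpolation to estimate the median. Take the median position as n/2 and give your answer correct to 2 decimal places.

Cumulative frequencies: 14, 31, 48, 71, 88
n = 88; position = n/2 = 44.
This falls in the class 60 ≤ s < 70: L = 60, F = 31, f = 17, h = 10.
Median ≈ 60 + ((44 − 31) / 17) × 10 = 67.6471

67.65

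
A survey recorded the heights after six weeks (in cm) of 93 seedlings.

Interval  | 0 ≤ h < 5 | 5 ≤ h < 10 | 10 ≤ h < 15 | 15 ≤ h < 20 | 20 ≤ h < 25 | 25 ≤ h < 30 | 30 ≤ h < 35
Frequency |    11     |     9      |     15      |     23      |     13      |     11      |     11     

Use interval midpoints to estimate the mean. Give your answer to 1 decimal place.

Midpoints: 2.5, 7.5, 12.5, 17.5, 22.5, 27.5, 32.5
Σfm = 11×2.5 + 9×7.5 + 15×12.5 + 23×17.5 + 13×22.5 + 11×27.5 + 11×32.5 = 1637.5
n = Σf = 93
Mean = 1637.5 / 93 = 17.6075

17.6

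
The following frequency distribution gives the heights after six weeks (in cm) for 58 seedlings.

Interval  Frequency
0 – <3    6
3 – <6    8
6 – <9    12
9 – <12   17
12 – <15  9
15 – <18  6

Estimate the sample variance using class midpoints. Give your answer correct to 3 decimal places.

Midpoints: 1.5, 4.5, 7.5, 10.5, 13.5, 16.5
n = 58, Σfm = 534, mean = 9.2069
Σfm² = 5998.5
Σf(m − x̄)² = Σfm² − (Σfm)²/n = 5998.5 − 534²/58 = 1082.0172
Sample variance = 1082.0172 / 57 = 18.9828

18.983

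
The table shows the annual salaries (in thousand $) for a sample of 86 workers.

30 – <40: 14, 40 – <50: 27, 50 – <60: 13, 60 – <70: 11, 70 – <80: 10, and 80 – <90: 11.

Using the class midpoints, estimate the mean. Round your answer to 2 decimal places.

Midpoints: 35, 45, 55, 65, 75, 85
Σfm = 14×35 + 27×45 + 13×55 + 11×65 + 10×75 + 11×85 = 4820
n = Σf = 86
Mean = 4820 / 86 = 56.0465

56.05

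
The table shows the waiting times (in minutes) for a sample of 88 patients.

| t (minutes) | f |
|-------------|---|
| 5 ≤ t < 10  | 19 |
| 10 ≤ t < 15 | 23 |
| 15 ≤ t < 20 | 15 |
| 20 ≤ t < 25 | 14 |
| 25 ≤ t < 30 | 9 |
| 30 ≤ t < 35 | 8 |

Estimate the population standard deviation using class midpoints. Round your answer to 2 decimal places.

7.92

Midpoints: 7.5, 12.5, 17.5, 22.5, 27.5, 32.5
n = 88, Σfm = 1515, mean = 17.2159
Σfm² = 31600
Σf(m − x̄)² = Σfm² − (Σfm)²/n = 31600 − 1515²/88 = 5517.8977
Population variance = 5517.8977 / 88 = 62.7034
Standard deviation = √62.7034 = 7.9185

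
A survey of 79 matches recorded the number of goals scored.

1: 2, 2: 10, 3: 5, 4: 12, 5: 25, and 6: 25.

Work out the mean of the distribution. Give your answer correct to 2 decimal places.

Values: 1, 2, 3, 4, 5, 6
Σfx = 2×1 + 10×2 + 5×3 + 12×4 + 25×5 + 25×6 = 360
n = Σf = 79
Mean = 360 / 79 = 4.5570

4.56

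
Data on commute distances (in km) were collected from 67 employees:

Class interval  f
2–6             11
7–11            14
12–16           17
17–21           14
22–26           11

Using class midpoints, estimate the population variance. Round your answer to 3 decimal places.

43.284

Midpoints: 4, 9, 14, 19, 24
n = 67, Σfm = 938, mean = 14.0000
Σfm² = 16032
Σf(m − x̄)² = Σfm² − (Σfm)²/n = 16032 − 938²/67 = 2900.0000
Population variance = 2900.0000 / 67 = 43.2836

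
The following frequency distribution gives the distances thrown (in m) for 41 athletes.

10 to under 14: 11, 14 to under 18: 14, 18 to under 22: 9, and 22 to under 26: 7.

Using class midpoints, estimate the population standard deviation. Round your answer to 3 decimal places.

4.167

Midpoints: 12, 16, 20, 24
n = 41, Σfm = 704, mean = 17.1707
Σfm² = 12800
Σf(m − x̄)² = Σfm² − (Σfm)²/n = 12800 − 704²/41 = 711.8049
Population variance = 711.8049 / 41 = 17.3611
Standard deviation = √17.3611 = 4.1667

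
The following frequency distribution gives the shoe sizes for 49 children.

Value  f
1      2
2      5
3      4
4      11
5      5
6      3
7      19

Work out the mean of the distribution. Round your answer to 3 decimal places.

4.980

Values: 1, 2, 3, 4, 5, 6, 7
Σfx = 2×1 + 5×2 + 4×3 + 11×4 + 5×5 + 3×6 + 19×7 = 244
n = Σf = 49
Mean = 244 / 49 = 4.9796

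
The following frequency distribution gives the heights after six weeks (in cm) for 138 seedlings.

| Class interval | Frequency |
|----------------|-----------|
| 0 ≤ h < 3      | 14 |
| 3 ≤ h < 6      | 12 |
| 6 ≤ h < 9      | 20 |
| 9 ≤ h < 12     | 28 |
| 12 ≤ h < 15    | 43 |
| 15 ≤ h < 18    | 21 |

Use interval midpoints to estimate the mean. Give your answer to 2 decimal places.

10.48

Midpoints: 1.5, 4.5, 7.5, 10.5, 13.5, 16.5
Σfm = 14×1.5 + 12×4.5 + 20×7.5 + 28×10.5 + 43×13.5 + 21×16.5 = 1446
n = Σf = 138
Mean = 1446 / 138 = 10.4783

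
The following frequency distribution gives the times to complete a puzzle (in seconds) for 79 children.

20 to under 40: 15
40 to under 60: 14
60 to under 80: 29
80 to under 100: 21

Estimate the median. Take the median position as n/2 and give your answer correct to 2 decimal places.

67.24

Cumulative frequencies: 15, 29, 58, 79
n = 79; position = n/2 = 39.5.
This falls in the class 60 to under 80: L = 60, F = 29, f = 29, h = 20.
Median ≈ 60 + ((39.5 − 29) / 29) × 20 = 67.2414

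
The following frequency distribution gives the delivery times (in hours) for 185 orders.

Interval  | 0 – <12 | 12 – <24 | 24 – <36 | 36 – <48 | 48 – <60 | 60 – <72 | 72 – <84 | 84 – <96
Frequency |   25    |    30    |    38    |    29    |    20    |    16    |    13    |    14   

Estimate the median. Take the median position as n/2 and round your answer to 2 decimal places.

35.84

Cumulative frequencies: 25, 55, 93, 122, 142, 158, 171, 185
n = 185; position = n/2 = 92.5.
This falls in the class 24 – <36: L = 24, F = 55, f = 38, h = 12.
Median ≈ 24 + ((92.5 − 55) / 38) × 12 = 35.8421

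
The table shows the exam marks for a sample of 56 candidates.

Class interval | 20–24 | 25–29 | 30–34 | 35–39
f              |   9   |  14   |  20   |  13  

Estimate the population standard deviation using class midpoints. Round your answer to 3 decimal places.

5.025

Midpoints: 22, 27, 32, 37
n = 56, Σfm = 1697, mean = 30.3036
Σfm² = 52839
Σf(m − x̄)² = Σfm² − (Σfm)²/n = 52839 − 1697²/56 = 1413.8393
Population variance = 1413.8393 / 56 = 25.2471
Standard deviation = √25.2471 = 5.0247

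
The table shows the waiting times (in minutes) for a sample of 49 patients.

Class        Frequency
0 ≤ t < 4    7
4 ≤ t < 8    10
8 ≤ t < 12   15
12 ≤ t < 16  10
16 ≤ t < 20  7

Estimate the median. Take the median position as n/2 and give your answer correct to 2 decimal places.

10.00

Cumulative frequencies: 7, 17, 32, 42, 49
n = 49; position = n/2 = 24.5.
This falls in the class 8 ≤ t < 12: L = 8, F = 17, f = 15, h = 4.
Median ≈ 8 + ((24.5 − 17) / 15) × 4 = 10.0000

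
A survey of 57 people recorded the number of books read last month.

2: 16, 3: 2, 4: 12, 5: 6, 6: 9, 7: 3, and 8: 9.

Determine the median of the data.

4

Cumulative frequencies: 16, 18, 30, 36, 45, 48, 57
n = 57, so the median is the value in position (n+1)/2 = 29.
Position 29 falls at value 4.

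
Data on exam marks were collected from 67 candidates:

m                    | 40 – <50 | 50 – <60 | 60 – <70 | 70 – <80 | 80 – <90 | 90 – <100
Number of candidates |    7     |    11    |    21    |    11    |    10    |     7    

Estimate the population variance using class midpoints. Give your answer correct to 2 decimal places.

Midpoints: 45, 55, 65, 75, 85, 95
n = 67, Σfm = 4625, mean = 69.0299
Σfm² = 333475
Σf(m − x̄)² = Σfm² − (Σfm)²/n = 333475 − 4625²/67 = 14211.9403
Population variance = 14211.9403 / 67 = 212.1185

212.12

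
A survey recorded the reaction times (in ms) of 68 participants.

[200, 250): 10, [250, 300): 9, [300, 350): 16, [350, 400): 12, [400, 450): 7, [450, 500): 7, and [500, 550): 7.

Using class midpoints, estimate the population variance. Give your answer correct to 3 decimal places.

8561.851

Midpoints: 225, 275, 325, 375, 425, 475, 525
n = 68, Σfm = 24400, mean = 358.8235
Σfm² = 9337500
Σf(m − x̄)² = Σfm² − (Σfm)²/n = 9337500 − 24400²/68 = 582205.8824
Population variance = 582205.8824 / 68 = 8561.8512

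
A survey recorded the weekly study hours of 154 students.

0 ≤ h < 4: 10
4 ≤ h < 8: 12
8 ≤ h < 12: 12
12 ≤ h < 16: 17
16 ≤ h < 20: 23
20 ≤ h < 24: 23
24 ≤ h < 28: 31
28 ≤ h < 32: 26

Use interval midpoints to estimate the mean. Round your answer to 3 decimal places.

Midpoints: 2, 6, 10, 14, 18, 22, 26, 30
Σfm = 10×2 + 12×6 + 12×10 + 17×14 + 23×18 + 23×22 + 31×26 + 26×30 = 2956
n = Σf = 154
Mean = 2956 / 154 = 19.1948

19.195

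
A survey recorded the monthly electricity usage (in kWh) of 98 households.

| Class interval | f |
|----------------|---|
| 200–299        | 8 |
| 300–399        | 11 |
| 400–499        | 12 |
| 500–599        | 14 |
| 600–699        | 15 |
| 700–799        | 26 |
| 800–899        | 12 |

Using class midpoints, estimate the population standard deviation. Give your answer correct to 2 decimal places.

Midpoints: 249.5, 349.5, 449.5, 549.5, 649.5, 749.5, 849.5
n = 98, Σfm = 58351, mean = 595.4184
Σfm² = 38086624.5
Σf(m − x̄)² = Σfm² − (Σfm)²/n = 38086624.5 − 58351²/98 = 3343367.3469
Population variance = 3343367.3469 / 98 = 34115.9933
Standard deviation = √34115.9933 = 184.7052

184.71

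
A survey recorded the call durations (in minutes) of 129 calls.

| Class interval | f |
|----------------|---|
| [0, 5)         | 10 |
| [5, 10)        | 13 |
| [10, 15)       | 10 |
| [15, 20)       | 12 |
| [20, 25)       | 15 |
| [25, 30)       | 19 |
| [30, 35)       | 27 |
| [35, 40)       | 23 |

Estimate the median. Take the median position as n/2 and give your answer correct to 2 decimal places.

Cumulative frequencies: 10, 23, 33, 45, 60, 79, 106, 129
n = 129; position = n/2 = 64.5.
This falls in the class [25, 30): L = 25, F = 60, f = 19, h = 5.
Median ≈ 25 + ((64.5 − 60) / 19) × 5 = 26.1842

26.18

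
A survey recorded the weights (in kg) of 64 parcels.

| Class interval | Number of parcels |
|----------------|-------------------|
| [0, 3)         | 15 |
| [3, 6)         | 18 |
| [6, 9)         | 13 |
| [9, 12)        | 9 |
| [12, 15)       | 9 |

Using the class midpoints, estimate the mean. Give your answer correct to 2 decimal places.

6.52

Midpoints: 1.5, 4.5, 7.5, 10.5, 13.5
Σfm = 15×1.5 + 18×4.5 + 13×7.5 + 9×10.5 + 9×13.5 = 417
n = Σf = 64
Mean = 417 / 64 = 6.5156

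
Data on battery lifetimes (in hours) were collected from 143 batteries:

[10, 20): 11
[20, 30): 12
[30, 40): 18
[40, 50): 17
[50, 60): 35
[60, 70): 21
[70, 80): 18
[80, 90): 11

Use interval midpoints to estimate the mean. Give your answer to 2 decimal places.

51.99

Midpoints: 15, 25, 35, 45, 55, 65, 75, 85
Σfm = 11×15 + 12×25 + 18×35 + 17×45 + 35×55 + 21×65 + 18×75 + 11×85 = 7435
n = Σf = 143
Mean = 7435 / 143 = 51.9930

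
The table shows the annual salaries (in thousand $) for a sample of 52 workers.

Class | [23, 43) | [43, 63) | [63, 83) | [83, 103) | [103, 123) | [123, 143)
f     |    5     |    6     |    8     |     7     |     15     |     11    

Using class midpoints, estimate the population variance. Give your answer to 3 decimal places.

1045.562

Midpoints: 33, 53, 73, 93, 113, 133
n = 52, Σfm = 4876, mean = 93.7692
Σfm² = 511588
Σf(m − x̄)² = Σfm² − (Σfm)²/n = 511588 − 4876²/52 = 54369.2308
Population variance = 54369.2308 / 52 = 1045.5621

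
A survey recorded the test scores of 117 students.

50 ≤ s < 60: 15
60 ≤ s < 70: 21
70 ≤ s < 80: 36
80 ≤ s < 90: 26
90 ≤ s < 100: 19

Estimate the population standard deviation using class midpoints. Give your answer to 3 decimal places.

12.457

Midpoints: 55, 65, 75, 85, 95
n = 117, Σfm = 8905, mean = 76.1111
Σfm² = 695925
Σf(m − x̄)² = Σfm² − (Σfm)²/n = 695925 − 8905²/117 = 18155.5556
Population variance = 18155.5556 / 117 = 155.1757
Standard deviation = √155.1757 = 12.4570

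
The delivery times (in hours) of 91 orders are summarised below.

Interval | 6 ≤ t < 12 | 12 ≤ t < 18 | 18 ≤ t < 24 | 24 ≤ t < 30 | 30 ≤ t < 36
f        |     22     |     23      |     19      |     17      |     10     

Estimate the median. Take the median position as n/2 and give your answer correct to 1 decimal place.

Cumulative frequencies: 22, 45, 64, 81, 91
n = 91; position = n/2 = 45.5.
This falls in the class 18 ≤ t < 24: L = 18, F = 45, f = 19, h = 6.
Median ≈ 18 + ((45.5 − 45) / 19) × 6 = 18.1579

18.2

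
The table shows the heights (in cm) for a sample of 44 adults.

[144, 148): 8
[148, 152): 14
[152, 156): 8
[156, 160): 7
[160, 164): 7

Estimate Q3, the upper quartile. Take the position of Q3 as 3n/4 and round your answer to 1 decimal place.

157.7

Cumulative frequencies: 8, 22, 30, 37, 44
n = 44; position = 3n/4 = 33.
This falls in the class [156, 160): L = 156, F = 30, f = 7, h = 4.
Upper quartile ≈ 156 + ((33 − 30) / 7) × 4 = 157.7143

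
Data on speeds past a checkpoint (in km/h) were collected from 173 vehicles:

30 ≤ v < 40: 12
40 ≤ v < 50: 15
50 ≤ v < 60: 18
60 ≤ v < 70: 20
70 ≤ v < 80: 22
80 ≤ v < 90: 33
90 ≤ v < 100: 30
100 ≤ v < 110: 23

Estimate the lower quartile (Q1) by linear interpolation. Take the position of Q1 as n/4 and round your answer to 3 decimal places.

59.028

Cumulative frequencies: 12, 27, 45, 65, 87, 120, 150, 173
n = 173; position = n/4 = 43.25.
This falls in the class 50 ≤ v < 60: L = 50, F = 27, f = 18, h = 10.
Lower quartile ≈ 50 + ((43.25 − 27) / 18) × 10 = 59.0278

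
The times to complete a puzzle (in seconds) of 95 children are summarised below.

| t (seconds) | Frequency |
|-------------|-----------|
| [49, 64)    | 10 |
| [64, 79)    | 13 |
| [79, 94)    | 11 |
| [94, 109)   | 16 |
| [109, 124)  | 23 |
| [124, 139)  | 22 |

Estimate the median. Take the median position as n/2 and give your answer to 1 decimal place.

106.7

Cumulative frequencies: 10, 23, 34, 50, 73, 95
n = 95; position = n/2 = 47.5.
This falls in the class [94, 109): L = 94, F = 34, f = 16, h = 15.
Median ≈ 94 + ((47.5 − 34) / 16) × 15 = 106.6562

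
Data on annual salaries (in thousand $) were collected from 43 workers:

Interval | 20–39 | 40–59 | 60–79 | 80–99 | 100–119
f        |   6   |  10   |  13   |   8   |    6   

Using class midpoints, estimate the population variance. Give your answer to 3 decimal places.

Midpoints: 29.5, 49.5, 69.5, 89.5, 109.5
n = 43, Σfm = 2948.5, mean = 68.5698
Σfm² = 228540.75
Σf(m − x̄)² = Σfm² − (Σfm)²/n = 228540.75 − 2948.5²/43 = 26362.7907
Population variance = 26362.7907 / 43 = 613.0882

613.088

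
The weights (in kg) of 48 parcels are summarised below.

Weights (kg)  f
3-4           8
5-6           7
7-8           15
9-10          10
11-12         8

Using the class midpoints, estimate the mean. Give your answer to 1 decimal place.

Midpoints: 3.5, 5.5, 7.5, 9.5, 11.5
Σfm = 8×3.5 + 7×5.5 + 15×7.5 + 10×9.5 + 8×11.5 = 366
n = Σf = 48
Mean = 366 / 48 = 7.6250

7.6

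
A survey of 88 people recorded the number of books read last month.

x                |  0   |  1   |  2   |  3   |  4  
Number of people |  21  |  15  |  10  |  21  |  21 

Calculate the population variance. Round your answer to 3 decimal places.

Values: 0, 1, 2, 3, 4
n = 88, Σfx = 182, mean = 2.0682
Σfx² = 580
Σf(x − x̄)² = Σfx² − (Σfx)²/n = 580 − 182²/88 = 203.5909
Population variance = 203.5909 / 88 = 2.3135

2.314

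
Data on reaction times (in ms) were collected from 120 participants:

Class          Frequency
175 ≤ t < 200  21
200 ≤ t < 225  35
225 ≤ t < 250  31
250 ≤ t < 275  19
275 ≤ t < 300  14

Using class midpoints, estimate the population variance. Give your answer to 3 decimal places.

Midpoints: 187.5, 212.5, 237.5, 262.5, 287.5
n = 120, Σfm = 27750, mean = 231.2500
Σfm² = 6533750
Σf(m − x̄)² = Σfm² − (Σfm)²/n = 6533750 − 27750²/120 = 116562.5000
Population variance = 116562.5000 / 120 = 971.3542

971.354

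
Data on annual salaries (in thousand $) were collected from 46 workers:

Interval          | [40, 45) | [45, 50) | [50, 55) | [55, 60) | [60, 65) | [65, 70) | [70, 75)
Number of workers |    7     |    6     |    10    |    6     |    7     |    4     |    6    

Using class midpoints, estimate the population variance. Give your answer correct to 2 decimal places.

Midpoints: 42.5, 47.5, 52.5, 57.5, 62.5, 67.5, 72.5
n = 46, Σfm = 2595, mean = 56.4130
Σfm² = 150687.5
Σf(m − x̄)² = Σfm² − (Σfm)²/n = 150687.5 − 2595²/46 = 4295.6522
Population variance = 4295.6522 / 46 = 93.3837

93.38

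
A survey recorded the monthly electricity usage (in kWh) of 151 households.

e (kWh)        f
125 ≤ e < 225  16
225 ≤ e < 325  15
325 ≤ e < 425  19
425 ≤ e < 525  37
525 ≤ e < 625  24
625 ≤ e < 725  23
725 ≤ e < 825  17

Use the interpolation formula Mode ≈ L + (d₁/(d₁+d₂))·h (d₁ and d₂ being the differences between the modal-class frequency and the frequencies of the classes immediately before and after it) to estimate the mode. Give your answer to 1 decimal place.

Modal class: 425 ≤ e < 525 (highest frequency 37).
d₁ = 37 − 19 = 18, d₂ = 37 − 24 = 13
Mode ≈ 425 + (18/(18+13)) × 100 = 425 + 58.0645 = 483.0645

483.1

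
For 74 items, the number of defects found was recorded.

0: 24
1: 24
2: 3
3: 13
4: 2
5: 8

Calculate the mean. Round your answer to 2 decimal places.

Values: 0, 1, 2, 3, 4, 5
Σfx = 24×0 + 24×1 + 3×2 + 13×3 + 2×4 + 8×5 = 117
n = Σf = 74
Mean = 117 / 74 = 1.5811

1.58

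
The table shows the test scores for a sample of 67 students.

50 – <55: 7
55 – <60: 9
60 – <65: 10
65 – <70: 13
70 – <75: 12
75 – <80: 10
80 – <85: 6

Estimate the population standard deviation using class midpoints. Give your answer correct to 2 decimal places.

8.96

Midpoints: 52.5, 57.5, 62.5, 67.5, 72.5, 77.5, 82.5
n = 67, Σfm = 4527.5, mean = 67.5746
Σfm² = 311318.75
Σf(m − x̄)² = Σfm² − (Σfm)²/n = 311318.75 − 4527.5²/67 = 5374.6269
Population variance = 5374.6269 / 67 = 80.2183
Standard deviation = √80.2183 = 8.9565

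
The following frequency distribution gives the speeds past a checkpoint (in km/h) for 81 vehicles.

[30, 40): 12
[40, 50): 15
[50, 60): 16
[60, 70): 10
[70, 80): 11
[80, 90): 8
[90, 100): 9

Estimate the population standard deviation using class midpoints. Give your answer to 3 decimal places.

Midpoints: 35, 45, 55, 65, 75, 85, 95
n = 81, Σfm = 4985, mean = 61.5432
Σfm² = 336625
Σf(m − x̄)² = Σfm² − (Σfm)²/n = 336625 − 4985²/81 = 29832.0988
Population variance = 29832.0988 / 81 = 368.2975
Standard deviation = √368.2975 = 19.1911

19.191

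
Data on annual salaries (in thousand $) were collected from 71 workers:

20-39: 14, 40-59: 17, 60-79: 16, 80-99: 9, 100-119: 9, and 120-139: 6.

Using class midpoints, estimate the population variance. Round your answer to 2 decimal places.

969.01

Midpoints: 29.5, 49.5, 69.5, 89.5, 109.5, 129.5
n = 71, Σfm = 4934.5, mean = 69.5000
Σfm² = 411747.75
Σf(m − x̄)² = Σfm² − (Σfm)²/n = 411747.75 − 4934.5²/71 = 68800.0000
Population variance = 68800.0000 / 71 = 969.0141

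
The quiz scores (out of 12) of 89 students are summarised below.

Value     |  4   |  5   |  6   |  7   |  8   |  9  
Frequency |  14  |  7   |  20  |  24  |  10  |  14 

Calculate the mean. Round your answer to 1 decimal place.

Values: 4, 5, 6, 7, 8, 9
Σfx = 14×4 + 7×5 + 20×6 + 24×7 + 10×8 + 14×9 = 585
n = Σf = 89
Mean = 585 / 89 = 6.5730

6.6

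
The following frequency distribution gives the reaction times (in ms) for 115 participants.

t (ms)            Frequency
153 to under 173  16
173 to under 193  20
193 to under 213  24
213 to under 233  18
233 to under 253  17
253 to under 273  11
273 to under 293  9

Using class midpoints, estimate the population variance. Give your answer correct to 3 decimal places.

1292.522

Midpoints: 163, 183, 203, 223, 243, 263, 283
n = 115, Σfm = 24725, mean = 215.0000
Σfm² = 5464515
Σf(m − x̄)² = Σfm² − (Σfm)²/n = 5464515 − 24725²/115 = 148640.0000
Population variance = 148640.0000 / 115 = 1292.5217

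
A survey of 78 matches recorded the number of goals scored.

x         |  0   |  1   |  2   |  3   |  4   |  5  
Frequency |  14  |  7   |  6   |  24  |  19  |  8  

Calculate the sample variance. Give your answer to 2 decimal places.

Values: 0, 1, 2, 3, 4, 5
n = 78, Σfx = 207, mean = 2.6538
Σfx² = 751
Σf(x − x̄)² = Σfx² − (Σfx)²/n = 751 − 207²/78 = 201.6538
Sample variance = 201.6538 / 77 = 2.6189

2.62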